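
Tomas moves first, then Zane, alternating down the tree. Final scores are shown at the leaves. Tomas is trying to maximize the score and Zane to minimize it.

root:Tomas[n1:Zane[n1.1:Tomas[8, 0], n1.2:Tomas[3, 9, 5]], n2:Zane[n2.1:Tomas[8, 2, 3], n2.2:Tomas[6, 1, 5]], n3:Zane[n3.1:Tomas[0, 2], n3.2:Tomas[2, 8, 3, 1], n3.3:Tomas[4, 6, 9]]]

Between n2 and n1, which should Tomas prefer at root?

n1

n2.1 (Tomas): max(8, 2, 3) = 8
n2.2 (Tomas): max(6, 1, 5) = 6
n2 (Zane): min(8, 6) = 6
n1.1 (Tomas): max(8, 0) = 8
n1.2 (Tomas): max(3, 9, 5) = 9
n1 (Zane): min(8, 9) = 8
Tomas prefers the higher value; n2=6, n1=8. n1 is better since 8 > 6.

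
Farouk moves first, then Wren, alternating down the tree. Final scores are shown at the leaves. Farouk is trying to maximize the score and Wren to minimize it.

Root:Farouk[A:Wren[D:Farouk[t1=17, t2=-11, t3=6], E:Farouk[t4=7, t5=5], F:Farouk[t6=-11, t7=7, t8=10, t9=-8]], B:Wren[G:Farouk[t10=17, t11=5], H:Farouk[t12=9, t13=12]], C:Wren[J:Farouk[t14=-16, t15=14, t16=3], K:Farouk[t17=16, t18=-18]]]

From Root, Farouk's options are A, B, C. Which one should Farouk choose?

D (Farouk): max(17, -11, 6) = 17
E (Farouk): max(7, 5) = 7
F (Farouk): max(-11, 7, 10, -8) = 10
A (Wren): min(17, 7, 10) = 7
G (Farouk): max(17, 5) = 17
H (Farouk): max(9, 12) = 12
B (Wren): min(17, 12) = 12
J (Farouk): max(-16, 14, 3) = 14
K (Farouk): max(16, -18) = 16
C (Wren): min(14, 16) = 14
Root (Farouk): max(7, 12, 14) = 14
Farouk at Root wants the highest of {A=7, B=12, C=14}, so chooses C.

C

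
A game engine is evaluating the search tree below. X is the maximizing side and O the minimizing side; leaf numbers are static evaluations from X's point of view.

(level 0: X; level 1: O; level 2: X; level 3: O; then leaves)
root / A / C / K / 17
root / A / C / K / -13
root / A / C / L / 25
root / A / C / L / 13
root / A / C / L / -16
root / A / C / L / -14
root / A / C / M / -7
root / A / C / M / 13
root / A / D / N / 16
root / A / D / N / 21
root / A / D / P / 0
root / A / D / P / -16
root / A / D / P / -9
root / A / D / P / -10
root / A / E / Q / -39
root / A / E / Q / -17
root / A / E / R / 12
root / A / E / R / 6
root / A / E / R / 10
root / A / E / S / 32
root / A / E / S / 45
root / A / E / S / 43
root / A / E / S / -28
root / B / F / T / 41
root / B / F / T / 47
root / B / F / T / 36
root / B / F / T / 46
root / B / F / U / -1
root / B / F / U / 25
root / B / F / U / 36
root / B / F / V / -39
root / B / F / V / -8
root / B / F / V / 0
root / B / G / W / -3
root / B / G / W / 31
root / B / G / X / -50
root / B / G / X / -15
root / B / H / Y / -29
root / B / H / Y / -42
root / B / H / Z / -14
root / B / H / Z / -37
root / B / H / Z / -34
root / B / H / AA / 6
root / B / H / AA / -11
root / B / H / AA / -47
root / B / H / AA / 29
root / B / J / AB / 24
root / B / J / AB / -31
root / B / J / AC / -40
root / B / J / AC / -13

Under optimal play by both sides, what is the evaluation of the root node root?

K (O): min(17, -13) = -13
L (O): min(25, 13, -16, -14) = -16
M (O): min(-7, 13) = -7
C (X): max(-13, -16, -7) = -7
N (O): min(16, 21) = 16
P (O): min(0, -16, -9, -10) = -16
D (X): max(16, -16) = 16
Q (O): min(-39, -17) = -39
R (O): min(12, 6, 10) = 6
S (O): min(32, 45, 43, -28) = -28
E (X): max(-39, 6, -28) = 6
A (O): min(-7, 16, 6) = -7
T (O): min(41, 47, 36, 46) = 36
U (O): min(-1, 25, 36) = -1
V (O): min(-39, -8, 0) = -39
F (X): max(36, -1, -39) = 36
W (O): min(-3, 31) = -3
X (O): min(-50, -15) = -50
G (X): max(-3, -50) = -3
Y (O): min(-29, -42) = -42
Z (O): min(-14, -37, -34) = -37
AA (O): min(6, -11, -47, 29) = -47
H (X): max(-42, -37, -47) = -37
AB (O): min(24, -31) = -31
AC (O): min(-40, -13) = -40
J (X): max(-31, -40) = -31
B (O): min(36, -3, -37, -31) = -37
root (X): max(-7, -37) = -7

-7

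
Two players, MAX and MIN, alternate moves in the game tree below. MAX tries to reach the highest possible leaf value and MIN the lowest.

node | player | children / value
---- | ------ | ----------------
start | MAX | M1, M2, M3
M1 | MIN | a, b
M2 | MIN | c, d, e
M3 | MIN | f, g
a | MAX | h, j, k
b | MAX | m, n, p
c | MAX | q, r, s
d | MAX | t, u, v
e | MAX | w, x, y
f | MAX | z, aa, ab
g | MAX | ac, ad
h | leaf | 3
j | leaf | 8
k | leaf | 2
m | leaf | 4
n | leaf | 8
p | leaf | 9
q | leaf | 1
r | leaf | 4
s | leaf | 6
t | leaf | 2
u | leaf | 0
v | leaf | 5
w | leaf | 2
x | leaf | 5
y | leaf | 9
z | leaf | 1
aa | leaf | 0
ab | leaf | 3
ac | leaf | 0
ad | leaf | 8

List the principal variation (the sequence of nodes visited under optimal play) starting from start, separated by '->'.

a (MAX): max(3, 8, 2) = 8
b (MAX): max(4, 8, 9) = 9
M1 (MIN): min(8, 9) = 8
c (MAX): max(1, 4, 6) = 6
d (MAX): max(2, 0, 5) = 5
e (MAX): max(2, 5, 9) = 9
M2 (MIN): min(6, 5, 9) = 5
f (MAX): max(1, 0, 3) = 3
g (MAX): max(0, 8) = 8
M3 (MIN): min(3, 8) = 3
start (MAX): max(8, 5, 3) = 8
At start, MAX picks M1 (highest: 8).
At M1, MIN picks a (lowest: 8).
At a, MAX picks j (highest: 8).
Terminal value 8.

start -> M1 -> a -> j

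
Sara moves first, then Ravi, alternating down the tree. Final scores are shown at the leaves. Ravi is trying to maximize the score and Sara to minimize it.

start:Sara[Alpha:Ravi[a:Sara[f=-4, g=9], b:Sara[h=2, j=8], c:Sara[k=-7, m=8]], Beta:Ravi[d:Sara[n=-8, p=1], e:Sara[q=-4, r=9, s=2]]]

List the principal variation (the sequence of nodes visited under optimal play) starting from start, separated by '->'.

start -> Beta -> e -> q

a (Sara): min(-4, 9) = -4
b (Sara): min(2, 8) = 2
c (Sara): min(-7, 8) = -7
Alpha (Ravi): max(-4, 2, -7) = 2
d (Sara): min(-8, 1) = -8
e (Sara): min(-4, 9, 2) = -4
Beta (Ravi): max(-8, -4) = -4
start (Sara): min(2, -4) = -4
At start, Sara picks Beta (lowest: -4).
At Beta, Ravi picks e (highest: -4).
At e, Sara picks q (lowest: -4).
Terminal value -4.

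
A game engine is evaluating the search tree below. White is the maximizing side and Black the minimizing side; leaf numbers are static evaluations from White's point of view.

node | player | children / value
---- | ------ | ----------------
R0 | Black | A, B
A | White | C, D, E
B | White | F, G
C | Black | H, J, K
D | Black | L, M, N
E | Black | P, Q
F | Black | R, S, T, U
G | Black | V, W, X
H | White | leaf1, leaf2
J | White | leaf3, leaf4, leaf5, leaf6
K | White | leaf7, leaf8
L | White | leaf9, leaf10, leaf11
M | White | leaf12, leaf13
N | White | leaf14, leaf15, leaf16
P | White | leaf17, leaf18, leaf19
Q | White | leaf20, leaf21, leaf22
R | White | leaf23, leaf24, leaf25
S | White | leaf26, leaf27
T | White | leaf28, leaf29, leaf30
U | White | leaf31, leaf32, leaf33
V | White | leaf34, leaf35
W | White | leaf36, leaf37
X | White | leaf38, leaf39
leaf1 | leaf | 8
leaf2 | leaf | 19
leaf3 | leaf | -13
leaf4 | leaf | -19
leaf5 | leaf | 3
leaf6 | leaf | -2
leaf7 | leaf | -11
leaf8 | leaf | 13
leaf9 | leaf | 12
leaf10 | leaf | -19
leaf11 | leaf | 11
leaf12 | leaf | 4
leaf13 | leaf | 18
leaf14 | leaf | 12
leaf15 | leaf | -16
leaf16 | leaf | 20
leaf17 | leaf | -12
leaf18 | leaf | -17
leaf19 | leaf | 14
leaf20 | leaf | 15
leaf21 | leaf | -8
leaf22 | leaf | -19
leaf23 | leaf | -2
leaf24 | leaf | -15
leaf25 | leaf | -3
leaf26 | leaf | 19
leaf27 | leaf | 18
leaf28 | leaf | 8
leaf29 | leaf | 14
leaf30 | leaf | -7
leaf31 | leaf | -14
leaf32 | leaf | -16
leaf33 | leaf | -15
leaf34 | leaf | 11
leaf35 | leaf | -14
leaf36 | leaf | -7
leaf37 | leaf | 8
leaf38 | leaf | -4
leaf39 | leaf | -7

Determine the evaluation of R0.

H (White): max(8, 19) = 19
J (White): max(-13, -19, 3, -2) = 3
K (White): max(-11, 13) = 13
C (Black): min(19, 3, 13) = 3
L (White): max(12, -19, 11) = 12
M (White): max(4, 18) = 18
N (White): max(12, -16, 20) = 20
D (Black): min(12, 18, 20) = 12
P (White): max(-12, -17, 14) = 14
Q (White): max(15, -8, -19) = 15
E (Black): min(14, 15) = 14
A (White): max(3, 12, 14) = 14
R (White): max(-2, -15, -3) = -2
S (White): max(19, 18) = 19
T (White): max(8, 14, -7) = 14
U (White): max(-14, -16, -15) = -14
F (Black): min(-2, 19, 14, -14) = -14
V (White): max(11, -14) = 11
W (White): max(-7, 8) = 8
X (White): max(-4, -7) = -4
G (Black): min(11, 8, -4) = -4
B (White): max(-14, -4) = -4
R0 (Black): min(14, -4) = -4

-4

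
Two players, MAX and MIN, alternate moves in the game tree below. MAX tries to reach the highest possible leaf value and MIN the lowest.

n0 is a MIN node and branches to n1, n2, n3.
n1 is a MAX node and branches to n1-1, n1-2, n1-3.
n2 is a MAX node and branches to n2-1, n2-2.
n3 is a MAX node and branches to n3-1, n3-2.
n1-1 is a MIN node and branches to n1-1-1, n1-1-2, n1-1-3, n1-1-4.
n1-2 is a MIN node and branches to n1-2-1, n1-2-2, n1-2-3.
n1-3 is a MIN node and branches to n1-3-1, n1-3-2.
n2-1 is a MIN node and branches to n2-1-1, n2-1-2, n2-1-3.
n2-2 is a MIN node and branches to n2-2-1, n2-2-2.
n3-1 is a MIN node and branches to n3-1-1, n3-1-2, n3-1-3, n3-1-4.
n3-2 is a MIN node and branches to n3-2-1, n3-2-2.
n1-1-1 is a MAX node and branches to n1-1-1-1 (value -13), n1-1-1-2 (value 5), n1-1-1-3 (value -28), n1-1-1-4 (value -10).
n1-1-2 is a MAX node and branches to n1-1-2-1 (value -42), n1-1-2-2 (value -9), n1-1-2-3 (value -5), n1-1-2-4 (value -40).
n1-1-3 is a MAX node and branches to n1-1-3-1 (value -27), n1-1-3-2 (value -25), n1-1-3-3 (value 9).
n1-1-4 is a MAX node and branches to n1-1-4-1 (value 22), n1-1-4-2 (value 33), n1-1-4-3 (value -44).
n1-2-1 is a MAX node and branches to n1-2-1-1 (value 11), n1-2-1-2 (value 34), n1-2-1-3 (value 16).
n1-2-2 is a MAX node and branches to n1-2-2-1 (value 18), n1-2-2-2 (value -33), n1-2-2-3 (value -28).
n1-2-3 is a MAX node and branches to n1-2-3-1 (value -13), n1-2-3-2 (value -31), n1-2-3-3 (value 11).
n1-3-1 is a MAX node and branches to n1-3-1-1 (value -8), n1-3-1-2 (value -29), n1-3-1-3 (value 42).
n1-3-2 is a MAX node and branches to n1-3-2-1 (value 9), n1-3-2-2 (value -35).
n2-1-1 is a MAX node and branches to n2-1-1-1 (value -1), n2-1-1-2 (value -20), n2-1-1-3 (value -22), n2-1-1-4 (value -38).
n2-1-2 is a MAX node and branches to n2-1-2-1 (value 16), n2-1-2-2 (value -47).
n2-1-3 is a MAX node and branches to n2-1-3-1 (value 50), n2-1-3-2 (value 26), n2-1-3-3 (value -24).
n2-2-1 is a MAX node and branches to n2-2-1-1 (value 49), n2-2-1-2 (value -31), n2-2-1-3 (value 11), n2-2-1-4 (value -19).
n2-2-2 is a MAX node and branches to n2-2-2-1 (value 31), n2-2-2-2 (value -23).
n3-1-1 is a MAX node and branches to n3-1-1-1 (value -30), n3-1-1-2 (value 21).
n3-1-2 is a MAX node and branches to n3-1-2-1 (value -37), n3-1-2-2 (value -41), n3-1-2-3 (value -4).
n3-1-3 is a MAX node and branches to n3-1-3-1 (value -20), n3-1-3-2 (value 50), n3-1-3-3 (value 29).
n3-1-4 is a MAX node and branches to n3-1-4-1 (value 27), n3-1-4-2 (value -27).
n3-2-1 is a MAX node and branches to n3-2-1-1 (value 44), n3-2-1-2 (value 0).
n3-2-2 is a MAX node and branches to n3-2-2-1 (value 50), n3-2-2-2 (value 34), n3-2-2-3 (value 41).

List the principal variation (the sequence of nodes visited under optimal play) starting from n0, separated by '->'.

n1-1-1 (MAX): max(-13, 5, -28, -10) = 5
n1-1-2 (MAX): max(-42, -9, -5, -40) = -5
n1-1-3 (MAX): max(-27, -25, 9) = 9
n1-1-4 (MAX): max(22, 33, -44) = 33
n1-1 (MIN): min(5, -5, 9, 33) = -5
n1-2-1 (MAX): max(11, 34, 16) = 34
n1-2-2 (MAX): max(18, -33, -28) = 18
n1-2-3 (MAX): max(-13, -31, 11) = 11
n1-2 (MIN): min(34, 18, 11) = 11
n1-3-1 (MAX): max(-8, -29, 42) = 42
n1-3-2 (MAX): max(9, -35) = 9
n1-3 (MIN): min(42, 9) = 9
n1 (MAX): max(-5, 11, 9) = 11
n2-1-1 (MAX): max(-1, -20, -22, -38) = -1
n2-1-2 (MAX): max(16, -47) = 16
n2-1-3 (MAX): max(50, 26, -24) = 50
n2-1 (MIN): min(-1, 16, 50) = -1
n2-2-1 (MAX): max(49, -31, 11, -19) = 49
n2-2-2 (MAX): max(31, -23) = 31
n2-2 (MIN): min(49, 31) = 31
n2 (MAX): max(-1, 31) = 31
n3-1-1 (MAX): max(-30, 21) = 21
n3-1-2 (MAX): max(-37, -41, -4) = -4
n3-1-3 (MAX): max(-20, 50, 29) = 50
n3-1-4 (MAX): max(27, -27) = 27
n3-1 (MIN): min(21, -4, 50, 27) = -4
n3-2-1 (MAX): max(44, 0) = 44
n3-2-2 (MAX): max(50, 34, 41) = 50
n3-2 (MIN): min(44, 50) = 44
n3 (MAX): max(-4, 44) = 44
n0 (MIN): min(11, 31, 44) = 11
At n0, MIN picks n1 (lowest: 11).
At n1, MAX picks n1-2 (highest: 11).
At n1-2, MIN picks n1-2-3 (lowest: 11).
At n1-2-3, MAX picks n1-2-3-3 (highest: 11).
Terminal value 11.

n0 -> n1 -> n1-2 -> n1-2-3 -> n1-2-3-3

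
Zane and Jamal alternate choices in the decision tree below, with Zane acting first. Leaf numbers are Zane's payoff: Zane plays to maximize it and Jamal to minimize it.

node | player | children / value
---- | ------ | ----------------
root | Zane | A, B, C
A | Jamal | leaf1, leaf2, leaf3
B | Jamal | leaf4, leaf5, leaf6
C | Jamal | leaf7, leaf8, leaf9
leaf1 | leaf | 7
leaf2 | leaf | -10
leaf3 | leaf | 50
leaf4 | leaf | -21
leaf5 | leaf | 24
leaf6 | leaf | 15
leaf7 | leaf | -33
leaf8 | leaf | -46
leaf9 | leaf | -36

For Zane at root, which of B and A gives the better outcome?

B (Jamal): min(-21, 24, 15) = -21
A (Jamal): min(7, -10, 50) = -10
Zane prefers the higher value; B=-21, A=-10. A is better since -10 > -21.

A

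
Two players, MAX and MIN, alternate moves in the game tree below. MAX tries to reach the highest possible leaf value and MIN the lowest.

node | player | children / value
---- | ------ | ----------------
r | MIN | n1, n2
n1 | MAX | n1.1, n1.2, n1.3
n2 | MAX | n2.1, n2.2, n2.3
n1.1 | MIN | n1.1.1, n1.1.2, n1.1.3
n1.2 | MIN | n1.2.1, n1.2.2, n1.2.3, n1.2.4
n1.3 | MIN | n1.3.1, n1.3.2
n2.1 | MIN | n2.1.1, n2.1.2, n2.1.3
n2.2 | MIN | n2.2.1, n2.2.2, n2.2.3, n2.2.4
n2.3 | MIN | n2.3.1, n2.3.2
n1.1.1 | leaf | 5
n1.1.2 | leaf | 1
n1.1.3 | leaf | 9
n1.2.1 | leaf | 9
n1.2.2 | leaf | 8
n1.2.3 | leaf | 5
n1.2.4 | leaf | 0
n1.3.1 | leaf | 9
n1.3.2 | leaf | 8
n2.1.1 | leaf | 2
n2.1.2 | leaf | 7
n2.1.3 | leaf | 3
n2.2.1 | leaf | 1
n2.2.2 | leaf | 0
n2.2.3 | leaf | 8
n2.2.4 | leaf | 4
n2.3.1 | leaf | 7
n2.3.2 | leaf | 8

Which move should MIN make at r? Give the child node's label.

n2

n1.1 (MIN): min(5, 1, 9) = 1
n1.2 (MIN): min(9, 8, 5, 0) = 0
n1.3 (MIN): min(9, 8) = 8
n1 (MAX): max(1, 0, 8) = 8
n2.1 (MIN): min(2, 7, 3) = 2
n2.2 (MIN): min(1, 0, 8, 4) = 0
n2.3 (MIN): min(7, 8) = 7
n2 (MAX): max(2, 0, 7) = 7
r (MIN): min(8, 7) = 7
MIN at r wants the lowest of {n1=8, n2=7}, so chooses n2.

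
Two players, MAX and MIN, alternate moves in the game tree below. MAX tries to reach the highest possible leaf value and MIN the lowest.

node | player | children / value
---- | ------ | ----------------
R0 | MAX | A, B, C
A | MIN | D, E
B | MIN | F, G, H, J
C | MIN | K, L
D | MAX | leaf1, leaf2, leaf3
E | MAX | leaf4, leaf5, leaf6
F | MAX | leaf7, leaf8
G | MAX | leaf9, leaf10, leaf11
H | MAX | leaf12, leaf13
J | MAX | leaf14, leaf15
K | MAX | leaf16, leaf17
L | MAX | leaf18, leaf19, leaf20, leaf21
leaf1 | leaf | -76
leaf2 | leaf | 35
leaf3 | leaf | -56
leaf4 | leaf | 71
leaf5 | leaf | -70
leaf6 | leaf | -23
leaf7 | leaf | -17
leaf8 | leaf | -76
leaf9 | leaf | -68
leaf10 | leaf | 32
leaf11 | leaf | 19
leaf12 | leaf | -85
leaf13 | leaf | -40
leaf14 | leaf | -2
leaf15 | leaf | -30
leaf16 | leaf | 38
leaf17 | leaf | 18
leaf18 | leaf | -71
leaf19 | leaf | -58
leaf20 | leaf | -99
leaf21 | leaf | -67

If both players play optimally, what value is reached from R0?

35

D (MAX): max(-76, 35, -56) = 35
E (MAX): max(71, -70, -23) = 71
A (MIN): min(35, 71) = 35
F (MAX): max(-17, -76) = -17
G (MAX): max(-68, 32, 19) = 32
H (MAX): max(-85, -40) = -40
J (MAX): max(-2, -30) = -2
B (MIN): min(-17, 32, -40, -2) = -40
K (MAX): max(38, 18) = 38
L (MAX): max(-71, -58, -99, -67) = -58
C (MIN): min(38, -58) = -58
R0 (MAX): max(35, -40, -58) = 35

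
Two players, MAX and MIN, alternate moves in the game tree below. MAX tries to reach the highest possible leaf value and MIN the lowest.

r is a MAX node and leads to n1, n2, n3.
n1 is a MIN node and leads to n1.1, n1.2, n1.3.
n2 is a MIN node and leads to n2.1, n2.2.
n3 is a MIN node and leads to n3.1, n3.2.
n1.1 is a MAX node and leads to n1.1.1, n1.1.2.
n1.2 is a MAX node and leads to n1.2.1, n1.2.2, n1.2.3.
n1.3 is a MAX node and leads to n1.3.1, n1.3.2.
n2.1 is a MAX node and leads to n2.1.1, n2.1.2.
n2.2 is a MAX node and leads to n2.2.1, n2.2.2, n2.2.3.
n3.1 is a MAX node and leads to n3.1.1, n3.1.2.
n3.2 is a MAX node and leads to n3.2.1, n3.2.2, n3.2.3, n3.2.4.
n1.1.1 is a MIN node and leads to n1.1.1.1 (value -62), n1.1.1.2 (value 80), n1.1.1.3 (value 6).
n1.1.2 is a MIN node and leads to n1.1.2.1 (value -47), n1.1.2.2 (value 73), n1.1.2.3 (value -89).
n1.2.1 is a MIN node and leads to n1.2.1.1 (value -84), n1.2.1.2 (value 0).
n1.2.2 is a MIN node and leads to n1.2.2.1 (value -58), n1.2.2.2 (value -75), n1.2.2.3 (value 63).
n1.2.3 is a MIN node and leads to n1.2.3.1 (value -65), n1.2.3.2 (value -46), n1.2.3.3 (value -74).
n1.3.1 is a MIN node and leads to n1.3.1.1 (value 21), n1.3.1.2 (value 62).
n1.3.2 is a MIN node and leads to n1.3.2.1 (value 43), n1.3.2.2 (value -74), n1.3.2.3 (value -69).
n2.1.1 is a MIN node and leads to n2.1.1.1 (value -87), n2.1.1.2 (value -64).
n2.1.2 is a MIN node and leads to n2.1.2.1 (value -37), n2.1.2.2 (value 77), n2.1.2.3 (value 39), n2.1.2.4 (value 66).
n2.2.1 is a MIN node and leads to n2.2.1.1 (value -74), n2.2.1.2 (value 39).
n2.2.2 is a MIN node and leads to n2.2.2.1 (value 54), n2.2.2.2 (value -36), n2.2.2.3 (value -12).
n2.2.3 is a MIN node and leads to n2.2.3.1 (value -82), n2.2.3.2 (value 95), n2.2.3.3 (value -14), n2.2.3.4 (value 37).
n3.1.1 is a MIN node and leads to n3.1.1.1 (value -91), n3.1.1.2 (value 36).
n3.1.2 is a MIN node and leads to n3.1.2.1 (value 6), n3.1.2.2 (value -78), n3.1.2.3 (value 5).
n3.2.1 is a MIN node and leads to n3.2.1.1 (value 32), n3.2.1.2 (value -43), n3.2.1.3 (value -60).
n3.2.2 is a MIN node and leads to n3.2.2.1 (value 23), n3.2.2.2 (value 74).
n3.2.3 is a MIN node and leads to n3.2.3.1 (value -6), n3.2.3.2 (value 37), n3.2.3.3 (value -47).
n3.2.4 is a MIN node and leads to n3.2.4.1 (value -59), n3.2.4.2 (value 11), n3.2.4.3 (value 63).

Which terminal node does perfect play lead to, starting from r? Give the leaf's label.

n2.1.2.1

n1.1.1 (MIN): min(-62, 80, 6) = -62
n1.1.2 (MIN): min(-47, 73, -89) = -89
n1.1 (MAX): max(-62, -89) = -62
n1.2.1 (MIN): min(-84, 0) = -84
n1.2.2 (MIN): min(-58, -75, 63) = -75
n1.2.3 (MIN): min(-65, -46, -74) = -74
n1.2 (MAX): max(-84, -75, -74) = -74
n1.3.1 (MIN): min(21, 62) = 21
n1.3.2 (MIN): min(43, -74, -69) = -74
n1.3 (MAX): max(21, -74) = 21
n1 (MIN): min(-62, -74, 21) = -74
n2.1.1 (MIN): min(-87, -64) = -87
n2.1.2 (MIN): min(-37, 77, 39, 66) = -37
n2.1 (MAX): max(-87, -37) = -37
n2.2.1 (MIN): min(-74, 39) = -74
n2.2.2 (MIN): min(54, -36, -12) = -36
n2.2.3 (MIN): min(-82, 95, -14, 37) = -82
n2.2 (MAX): max(-74, -36, -82) = -36
n2 (MIN): min(-37, -36) = -37
n3.1.1 (MIN): min(-91, 36) = -91
n3.1.2 (MIN): min(6, -78, 5) = -78
n3.1 (MAX): max(-91, -78) = -78
n3.2.1 (MIN): min(32, -43, -60) = -60
n3.2.2 (MIN): min(23, 74) = 23
n3.2.3 (MIN): min(-6, 37, -47) = -47
n3.2.4 (MIN): min(-59, 11, 63) = -59
n3.2 (MAX): max(-60, 23, -47, -59) = 23
n3 (MIN): min(-78, 23) = -78
r (MAX): max(-74, -37, -78) = -37
At r, MAX picks n2 (highest: -37).
At n2, MIN picks n2.1 (lowest: -37).
At n2.1, MAX picks n2.1.2 (highest: -37).
At n2.1.2, MIN picks n2.1.2.1 (lowest: -37).
Terminal value -37.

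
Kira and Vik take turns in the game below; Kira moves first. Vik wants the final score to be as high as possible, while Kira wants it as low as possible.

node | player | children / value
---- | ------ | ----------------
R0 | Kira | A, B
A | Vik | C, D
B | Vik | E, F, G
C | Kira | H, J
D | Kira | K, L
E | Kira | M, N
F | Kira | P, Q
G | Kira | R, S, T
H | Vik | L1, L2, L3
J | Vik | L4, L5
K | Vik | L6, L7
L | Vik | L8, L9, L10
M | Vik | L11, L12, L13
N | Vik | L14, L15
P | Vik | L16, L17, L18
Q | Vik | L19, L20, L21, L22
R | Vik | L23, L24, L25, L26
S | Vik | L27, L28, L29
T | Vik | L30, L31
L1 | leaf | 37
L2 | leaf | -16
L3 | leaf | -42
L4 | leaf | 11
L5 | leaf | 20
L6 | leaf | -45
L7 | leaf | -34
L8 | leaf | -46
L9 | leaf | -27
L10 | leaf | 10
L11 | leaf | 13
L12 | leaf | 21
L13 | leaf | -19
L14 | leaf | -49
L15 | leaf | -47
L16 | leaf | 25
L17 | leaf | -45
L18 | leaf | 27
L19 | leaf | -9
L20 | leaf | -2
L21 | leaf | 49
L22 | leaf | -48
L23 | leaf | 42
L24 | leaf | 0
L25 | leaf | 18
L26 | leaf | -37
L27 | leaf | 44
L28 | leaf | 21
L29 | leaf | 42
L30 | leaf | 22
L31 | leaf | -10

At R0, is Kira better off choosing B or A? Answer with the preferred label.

A

M (Vik): max(13, 21, -19) = 21
N (Vik): max(-49, -47) = -47
E (Kira): min(21, -47) = -47
P (Vik): max(25, -45, 27) = 27
Q (Vik): max(-9, -2, 49, -48) = 49
F (Kira): min(27, 49) = 27
R (Vik): max(42, 0, 18, -37) = 42
S (Vik): max(44, 21, 42) = 44
T (Vik): max(22, -10) = 22
G (Kira): min(42, 44, 22) = 22
B (Vik): max(-47, 27, 22) = 27
H (Vik): max(37, -16, -42) = 37
J (Vik): max(11, 20) = 20
C (Kira): min(37, 20) = 20
K (Vik): max(-45, -34) = -34
L (Vik): max(-46, -27, 10) = 10
D (Kira): min(-34, 10) = -34
A (Vik): max(20, -34) = 20
Kira prefers the lower value; B=27, A=20. A is better since 20 < 27.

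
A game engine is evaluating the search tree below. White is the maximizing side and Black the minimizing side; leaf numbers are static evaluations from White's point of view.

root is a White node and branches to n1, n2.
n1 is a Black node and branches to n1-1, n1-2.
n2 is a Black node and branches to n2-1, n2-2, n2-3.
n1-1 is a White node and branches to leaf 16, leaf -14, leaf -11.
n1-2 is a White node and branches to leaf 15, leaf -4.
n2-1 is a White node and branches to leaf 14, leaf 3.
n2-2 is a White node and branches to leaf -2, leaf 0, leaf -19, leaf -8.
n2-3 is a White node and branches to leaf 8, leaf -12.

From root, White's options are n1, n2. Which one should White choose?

n1-1 (White): max(16, -14, -11) = 16
n1-2 (White): max(15, -4) = 15
n1 (Black): min(16, 15) = 15
n2-1 (White): max(14, 3) = 14
n2-2 (White): max(-2, 0, -19, -8) = 0
n2-3 (White): max(8, -12) = 8
n2 (Black): min(14, 0, 8) = 0
root (White): max(15, 0) = 15
White at root wants the highest of {n1=15, n2=0}, so chooses n1.

n1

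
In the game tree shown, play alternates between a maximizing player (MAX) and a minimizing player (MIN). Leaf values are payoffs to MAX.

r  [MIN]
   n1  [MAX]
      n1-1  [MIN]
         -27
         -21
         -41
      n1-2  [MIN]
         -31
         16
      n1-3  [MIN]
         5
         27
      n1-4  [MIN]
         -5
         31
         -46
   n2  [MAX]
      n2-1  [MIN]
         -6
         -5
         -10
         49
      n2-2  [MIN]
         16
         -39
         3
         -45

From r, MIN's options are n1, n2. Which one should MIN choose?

n1-1 (MIN): min(-27, -21, -41) = -41
n1-2 (MIN): min(-31, 16) = -31
n1-3 (MIN): min(5, 27) = 5
n1-4 (MIN): min(-5, 31, -46) = -46
n1 (MAX): max(-41, -31, 5, -46) = 5
n2-1 (MIN): min(-6, -5, -10, 49) = -10
n2-2 (MIN): min(16, -39, 3, -45) = -45
n2 (MAX): max(-10, -45) = -10
r (MIN): min(5, -10) = -10
MIN at r wants the lowest of {n1=5, n2=-10}, so chooses n2.

n2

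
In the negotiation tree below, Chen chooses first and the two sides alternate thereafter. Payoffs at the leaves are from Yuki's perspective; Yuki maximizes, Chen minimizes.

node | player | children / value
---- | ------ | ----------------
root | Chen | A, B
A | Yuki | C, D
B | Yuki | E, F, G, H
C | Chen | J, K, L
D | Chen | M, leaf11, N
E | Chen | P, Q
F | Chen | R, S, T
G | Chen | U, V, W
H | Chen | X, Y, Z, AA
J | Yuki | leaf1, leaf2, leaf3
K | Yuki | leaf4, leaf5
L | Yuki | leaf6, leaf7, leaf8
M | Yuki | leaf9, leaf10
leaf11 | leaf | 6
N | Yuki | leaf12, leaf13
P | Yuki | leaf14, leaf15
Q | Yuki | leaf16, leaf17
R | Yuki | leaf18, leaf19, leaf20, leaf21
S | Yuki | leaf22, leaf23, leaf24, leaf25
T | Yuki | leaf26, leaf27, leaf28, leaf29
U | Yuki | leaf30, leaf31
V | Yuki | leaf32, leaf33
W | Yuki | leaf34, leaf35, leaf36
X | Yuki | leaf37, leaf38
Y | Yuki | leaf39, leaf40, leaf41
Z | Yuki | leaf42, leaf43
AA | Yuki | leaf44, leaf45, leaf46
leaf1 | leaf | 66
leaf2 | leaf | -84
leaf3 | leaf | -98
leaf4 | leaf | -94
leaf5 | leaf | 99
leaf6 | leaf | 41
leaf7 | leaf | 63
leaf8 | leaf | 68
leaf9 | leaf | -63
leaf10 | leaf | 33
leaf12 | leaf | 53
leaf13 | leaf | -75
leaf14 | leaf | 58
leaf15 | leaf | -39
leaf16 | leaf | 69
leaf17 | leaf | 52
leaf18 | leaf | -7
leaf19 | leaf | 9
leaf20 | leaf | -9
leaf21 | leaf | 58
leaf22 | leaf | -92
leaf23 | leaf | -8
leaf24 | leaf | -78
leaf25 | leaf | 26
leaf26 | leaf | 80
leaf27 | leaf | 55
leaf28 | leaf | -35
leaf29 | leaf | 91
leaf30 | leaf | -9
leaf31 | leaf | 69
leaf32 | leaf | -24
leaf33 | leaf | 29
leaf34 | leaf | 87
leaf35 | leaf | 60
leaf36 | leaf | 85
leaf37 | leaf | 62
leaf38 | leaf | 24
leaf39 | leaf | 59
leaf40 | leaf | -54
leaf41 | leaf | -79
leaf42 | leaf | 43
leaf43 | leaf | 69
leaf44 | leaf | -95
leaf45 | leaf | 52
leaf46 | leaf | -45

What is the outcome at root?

J (Yuki): max(66, -84, -98) = 66
K (Yuki): max(-94, 99) = 99
L (Yuki): max(41, 63, 68) = 68
C (Chen): min(66, 99, 68) = 66
M (Yuki): max(-63, 33) = 33
N (Yuki): max(53, -75) = 53
D (Chen): min(33, 6, 53) = 6
A (Yuki): max(66, 6) = 66
P (Yuki): max(58, -39) = 58
Q (Yuki): max(69, 52) = 69
E (Chen): min(58, 69) = 58
R (Yuki): max(-7, 9, -9, 58) = 58
S (Yuki): max(-92, -8, -78, 26) = 26
T (Yuki): max(80, 55, -35, 91) = 91
F (Chen): min(58, 26, 91) = 26
U (Yuki): max(-9, 69) = 69
V (Yuki): max(-24, 29) = 29
W (Yuki): max(87, 60, 85) = 87
G (Chen): min(69, 29, 87) = 29
X (Yuki): max(62, 24) = 62
Y (Yuki): max(59, -54, -79) = 59
Z (Yuki): max(43, 69) = 69
AA (Yuki): max(-95, 52, -45) = 52
H (Chen): min(62, 59, 69, 52) = 52
B (Yuki): max(58, 26, 29, 52) = 58
root (Chen): min(66, 58) = 58

58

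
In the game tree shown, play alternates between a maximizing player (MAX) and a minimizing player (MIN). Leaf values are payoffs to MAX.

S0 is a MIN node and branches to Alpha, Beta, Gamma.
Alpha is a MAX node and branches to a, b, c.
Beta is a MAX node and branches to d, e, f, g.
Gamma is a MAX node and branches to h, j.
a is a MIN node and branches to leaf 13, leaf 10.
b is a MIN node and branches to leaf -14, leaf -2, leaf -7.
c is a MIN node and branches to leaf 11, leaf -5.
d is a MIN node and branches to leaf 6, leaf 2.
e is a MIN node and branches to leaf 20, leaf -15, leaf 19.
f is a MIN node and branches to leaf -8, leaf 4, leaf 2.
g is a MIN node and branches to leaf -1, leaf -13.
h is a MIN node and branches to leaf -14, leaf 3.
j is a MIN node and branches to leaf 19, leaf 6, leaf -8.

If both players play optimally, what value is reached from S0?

a (MIN): min(13, 10) = 10
b (MIN): min(-14, -2, -7) = -14
c (MIN): min(11, -5) = -5
Alpha (MAX): max(10, -14, -5) = 10
d (MIN): min(6, 2) = 2
e (MIN): min(20, -15, 19) = -15
f (MIN): min(-8, 4, 2) = -8
g (MIN): min(-1, -13) = -13
Beta (MAX): max(2, -15, -8, -13) = 2
h (MIN): min(-14, 3) = -14
j (MIN): min(19, 6, -8) = -8
Gamma (MAX): max(-14, -8) = -8
S0 (MIN): min(10, 2, -8) = -8

-8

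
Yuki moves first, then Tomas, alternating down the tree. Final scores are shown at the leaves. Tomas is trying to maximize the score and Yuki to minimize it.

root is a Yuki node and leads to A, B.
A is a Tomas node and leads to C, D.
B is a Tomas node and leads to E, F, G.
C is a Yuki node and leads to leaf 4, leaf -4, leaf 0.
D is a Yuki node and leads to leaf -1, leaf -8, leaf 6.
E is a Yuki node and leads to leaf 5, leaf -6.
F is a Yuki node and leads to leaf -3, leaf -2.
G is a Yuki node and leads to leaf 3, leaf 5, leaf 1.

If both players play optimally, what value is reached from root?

-4

C (Yuki): min(4, -4, 0) = -4
D (Yuki): min(-1, -8, 6) = -8
A (Tomas): max(-4, -8) = -4
E (Yuki): min(5, -6) = -6
F (Yuki): min(-3, -2) = -3
G (Yuki): min(3, 5, 1) = 1
B (Tomas): max(-6, -3, 1) = 1
root (Yuki): min(-4, 1) = -4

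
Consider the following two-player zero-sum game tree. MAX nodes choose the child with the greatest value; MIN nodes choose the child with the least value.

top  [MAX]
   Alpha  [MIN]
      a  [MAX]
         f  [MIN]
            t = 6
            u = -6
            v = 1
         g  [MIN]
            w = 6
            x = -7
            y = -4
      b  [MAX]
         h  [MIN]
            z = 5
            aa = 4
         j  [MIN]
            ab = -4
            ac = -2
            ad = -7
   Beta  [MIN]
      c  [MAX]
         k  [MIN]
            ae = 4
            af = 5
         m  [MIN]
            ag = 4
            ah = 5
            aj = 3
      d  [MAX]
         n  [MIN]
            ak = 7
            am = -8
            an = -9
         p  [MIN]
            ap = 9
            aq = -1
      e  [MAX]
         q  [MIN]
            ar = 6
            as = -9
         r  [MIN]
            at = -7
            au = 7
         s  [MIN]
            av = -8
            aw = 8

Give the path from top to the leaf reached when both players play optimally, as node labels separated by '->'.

top -> Alpha -> a -> f -> u

f (MIN): min(6, -6, 1) = -6
g (MIN): min(6, -7, -4) = -7
a (MAX): max(-6, -7) = -6
h (MIN): min(5, 4) = 4
j (MIN): min(-4, -2, -7) = -7
b (MAX): max(4, -7) = 4
Alpha (MIN): min(-6, 4) = -6
k (MIN): min(4, 5) = 4
m (MIN): min(4, 5, 3) = 3
c (MAX): max(4, 3) = 4
n (MIN): min(7, -8, -9) = -9
p (MIN): min(9, -1) = -1
d (MAX): max(-9, -1) = -1
q (MIN): min(6, -9) = -9
r (MIN): min(-7, 7) = -7
s (MIN): min(-8, 8) = -8
e (MAX): max(-9, -7, -8) = -7
Beta (MIN): min(4, -1, -7) = -7
top (MAX): max(-6, -7) = -6
At top, MAX picks Alpha (highest: -6).
At Alpha, MIN picks a (lowest: -6).
At a, MAX picks f (highest: -6).
At f, MIN picks u (lowest: -6).
Terminal value -6.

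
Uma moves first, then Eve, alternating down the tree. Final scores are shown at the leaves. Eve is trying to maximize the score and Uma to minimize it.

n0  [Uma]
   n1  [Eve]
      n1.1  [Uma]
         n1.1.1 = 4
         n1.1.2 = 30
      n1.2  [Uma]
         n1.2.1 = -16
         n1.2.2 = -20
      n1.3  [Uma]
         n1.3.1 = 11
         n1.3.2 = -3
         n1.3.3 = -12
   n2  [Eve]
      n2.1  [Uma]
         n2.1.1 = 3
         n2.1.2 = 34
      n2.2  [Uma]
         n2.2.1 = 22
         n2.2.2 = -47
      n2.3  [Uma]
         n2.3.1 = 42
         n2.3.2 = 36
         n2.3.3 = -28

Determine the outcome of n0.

n1.1 (Uma): min(4, 30) = 4
n1.2 (Uma): min(-16, -20) = -20
n1.3 (Uma): min(11, -3, -12) = -12
n1 (Eve): max(4, -20, -12) = 4
n2.1 (Uma): min(3, 34) = 3
n2.2 (Uma): min(22, -47) = -47
n2.3 (Uma): min(42, 36, -28) = -28
n2 (Eve): max(3, -47, -28) = 3
n0 (Uma): min(4, 3) = 3

3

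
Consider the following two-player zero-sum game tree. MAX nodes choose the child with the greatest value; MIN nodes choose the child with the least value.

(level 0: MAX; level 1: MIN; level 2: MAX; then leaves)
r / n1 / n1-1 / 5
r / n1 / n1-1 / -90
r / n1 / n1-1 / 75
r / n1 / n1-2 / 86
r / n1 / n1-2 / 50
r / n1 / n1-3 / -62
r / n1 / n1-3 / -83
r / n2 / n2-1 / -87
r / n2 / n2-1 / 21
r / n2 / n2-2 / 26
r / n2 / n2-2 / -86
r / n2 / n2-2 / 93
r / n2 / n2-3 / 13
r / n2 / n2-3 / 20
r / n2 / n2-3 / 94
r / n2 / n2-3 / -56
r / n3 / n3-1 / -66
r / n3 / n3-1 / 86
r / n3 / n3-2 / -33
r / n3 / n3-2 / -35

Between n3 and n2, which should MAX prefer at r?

n2

n3-1 (MAX): max(-66, 86) = 86
n3-2 (MAX): max(-33, -35) = -33
n3 (MIN): min(86, -33) = -33
n2-1 (MAX): max(-87, 21) = 21
n2-2 (MAX): max(26, -86, 93) = 93
n2-3 (MAX): max(13, 20, 94, -56) = 94
n2 (MIN): min(21, 93, 94) = 21
MAX prefers the higher value; n3=-33, n2=21. n2 is better since 21 > -33.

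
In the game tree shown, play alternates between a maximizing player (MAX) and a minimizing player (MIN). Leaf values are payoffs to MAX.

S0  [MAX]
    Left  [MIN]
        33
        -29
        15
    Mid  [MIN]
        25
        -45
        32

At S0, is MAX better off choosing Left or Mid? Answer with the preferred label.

Left

Left (MIN): min(33, -29, 15) = -29
Mid (MIN): min(25, -45, 32) = -45
MAX prefers the higher value; Left=-29, Mid=-45. Left is better since -29 > -45.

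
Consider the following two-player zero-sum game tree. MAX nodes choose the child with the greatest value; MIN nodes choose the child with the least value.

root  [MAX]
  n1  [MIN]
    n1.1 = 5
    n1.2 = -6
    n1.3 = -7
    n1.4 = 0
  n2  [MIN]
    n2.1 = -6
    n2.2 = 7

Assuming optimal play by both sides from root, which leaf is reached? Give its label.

n1 (MIN): min(5, -6, -7, 0) = -7
n2 (MIN): min(-6, 7) = -6
root (MAX): max(-7, -6) = -6
At root, MAX picks n2 (highest: -6).
At n2, MIN picks n2.1 (lowest: -6).
Terminal value -6.

n2.1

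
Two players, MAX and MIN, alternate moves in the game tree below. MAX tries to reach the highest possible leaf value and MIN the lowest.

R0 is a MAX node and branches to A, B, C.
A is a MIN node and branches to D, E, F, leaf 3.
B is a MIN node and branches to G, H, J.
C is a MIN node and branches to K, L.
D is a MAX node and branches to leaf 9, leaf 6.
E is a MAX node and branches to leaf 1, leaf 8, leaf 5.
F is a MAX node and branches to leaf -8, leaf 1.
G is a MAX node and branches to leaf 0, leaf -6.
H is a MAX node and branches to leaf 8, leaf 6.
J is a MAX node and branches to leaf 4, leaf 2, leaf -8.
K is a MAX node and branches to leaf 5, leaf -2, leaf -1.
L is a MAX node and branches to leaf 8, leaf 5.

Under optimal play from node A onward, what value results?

D (MAX): max(9, 6) = 9
E (MAX): max(1, 8, 5) = 8
F (MAX): max(-8, 1) = 1
A (MIN): min(9, 8, 1, 3) = 1

1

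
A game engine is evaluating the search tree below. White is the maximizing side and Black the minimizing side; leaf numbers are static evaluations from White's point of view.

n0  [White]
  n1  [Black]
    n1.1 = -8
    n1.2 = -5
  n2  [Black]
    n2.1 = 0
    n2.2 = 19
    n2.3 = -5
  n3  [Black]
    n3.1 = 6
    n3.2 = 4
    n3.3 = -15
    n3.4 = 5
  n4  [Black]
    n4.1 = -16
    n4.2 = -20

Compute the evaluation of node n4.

-20

n4 (Black): min(-16, -20) = -20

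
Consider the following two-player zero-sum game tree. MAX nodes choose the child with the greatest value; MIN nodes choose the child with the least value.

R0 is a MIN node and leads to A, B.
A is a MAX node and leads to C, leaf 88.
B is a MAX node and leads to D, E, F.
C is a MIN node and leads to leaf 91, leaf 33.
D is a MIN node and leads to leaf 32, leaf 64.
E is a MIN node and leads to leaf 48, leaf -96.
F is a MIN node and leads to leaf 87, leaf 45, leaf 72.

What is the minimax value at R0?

C (MIN): min(91, 33) = 33
A (MAX): max(33, 88) = 88
D (MIN): min(32, 64) = 32
E (MIN): min(48, -96) = -96
F (MIN): min(87, 45, 72) = 45
B (MAX): max(32, -96, 45) = 45
R0 (MIN): min(88, 45) = 45

45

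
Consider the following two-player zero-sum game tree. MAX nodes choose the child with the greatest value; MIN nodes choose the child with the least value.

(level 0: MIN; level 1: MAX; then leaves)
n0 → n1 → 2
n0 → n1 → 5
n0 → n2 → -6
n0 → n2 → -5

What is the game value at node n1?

n1 (MAX): max(2, 5) = 5

5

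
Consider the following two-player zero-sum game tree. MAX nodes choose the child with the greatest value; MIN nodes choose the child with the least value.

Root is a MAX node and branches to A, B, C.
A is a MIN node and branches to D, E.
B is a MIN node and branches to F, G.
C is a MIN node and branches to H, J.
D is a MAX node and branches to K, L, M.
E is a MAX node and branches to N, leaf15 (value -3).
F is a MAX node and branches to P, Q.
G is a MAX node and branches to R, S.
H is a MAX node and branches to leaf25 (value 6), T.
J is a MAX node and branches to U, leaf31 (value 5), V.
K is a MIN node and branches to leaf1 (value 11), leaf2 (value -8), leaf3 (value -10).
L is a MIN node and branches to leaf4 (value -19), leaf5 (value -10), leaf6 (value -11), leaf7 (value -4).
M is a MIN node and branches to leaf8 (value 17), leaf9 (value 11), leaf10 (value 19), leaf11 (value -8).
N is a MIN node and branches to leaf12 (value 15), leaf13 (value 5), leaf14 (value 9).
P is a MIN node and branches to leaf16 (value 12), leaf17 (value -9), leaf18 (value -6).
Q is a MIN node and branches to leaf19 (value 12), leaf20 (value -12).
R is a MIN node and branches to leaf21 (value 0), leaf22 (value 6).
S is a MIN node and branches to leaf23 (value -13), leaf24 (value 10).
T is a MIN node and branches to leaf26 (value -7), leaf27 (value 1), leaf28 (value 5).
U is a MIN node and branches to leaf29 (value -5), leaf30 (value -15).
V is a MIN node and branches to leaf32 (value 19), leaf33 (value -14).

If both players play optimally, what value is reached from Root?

K (MIN): min(11, -8, -10) = -10
L (MIN): min(-19, -10, -11, -4) = -19
M (MIN): min(17, 11, 19, -8) = -8
D (MAX): max(-10, -19, -8) = -8
N (MIN): min(15, 5, 9) = 5
E (MAX): max(5, -3) = 5
A (MIN): min(-8, 5) = -8
P (MIN): min(12, -9, -6) = -9
Q (MIN): min(12, -12) = -12
F (MAX): max(-9, -12) = -9
R (MIN): min(0, 6) = 0
S (MIN): min(-13, 10) = -13
G (MAX): max(0, -13) = 0
B (MIN): min(-9, 0) = -9
T (MIN): min(-7, 1, 5) = -7
H (MAX): max(6, -7) = 6
U (MIN): min(-5, -15) = -15
V (MIN): min(19, -14) = -14
J (MAX): max(-15, 5, -14) = 5
C (MIN): min(6, 5) = 5
Root (MAX): max(-8, -9, 5) = 5

5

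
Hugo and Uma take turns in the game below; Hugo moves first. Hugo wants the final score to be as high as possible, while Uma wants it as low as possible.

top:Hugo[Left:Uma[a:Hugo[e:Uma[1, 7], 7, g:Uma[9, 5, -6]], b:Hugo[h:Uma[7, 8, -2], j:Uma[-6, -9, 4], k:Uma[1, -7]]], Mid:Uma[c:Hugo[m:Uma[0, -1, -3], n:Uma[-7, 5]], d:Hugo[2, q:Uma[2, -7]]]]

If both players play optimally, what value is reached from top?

e (Uma): min(1, 7) = 1
g (Uma): min(9, 5, -6) = -6
a (Hugo): max(1, 7, -6) = 7
h (Uma): min(7, 8, -2) = -2
j (Uma): min(-6, -9, 4) = -9
k (Uma): min(1, -7) = -7
b (Hugo): max(-2, -9, -7) = -2
Left (Uma): min(7, -2) = -2
m (Uma): min(0, -1, -3) = -3
n (Uma): min(-7, 5) = -7
c (Hugo): max(-3, -7) = -3
q (Uma): min(2, -7) = -7
d (Hugo): max(2, -7) = 2
Mid (Uma): min(-3, 2) = -3
top (Hugo): max(-2, -3) = -2

-2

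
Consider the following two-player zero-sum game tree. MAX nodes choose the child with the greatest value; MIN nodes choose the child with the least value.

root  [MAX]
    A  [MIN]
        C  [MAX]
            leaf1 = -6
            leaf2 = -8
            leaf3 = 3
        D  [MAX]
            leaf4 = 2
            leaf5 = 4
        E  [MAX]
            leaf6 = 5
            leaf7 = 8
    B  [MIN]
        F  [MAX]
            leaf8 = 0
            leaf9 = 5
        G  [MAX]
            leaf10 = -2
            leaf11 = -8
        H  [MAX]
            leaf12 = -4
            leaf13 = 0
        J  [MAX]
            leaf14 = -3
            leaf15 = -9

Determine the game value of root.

C (MAX): max(-6, -8, 3) = 3
D (MAX): max(2, 4) = 4
E (MAX): max(5, 8) = 8
A (MIN): min(3, 4, 8) = 3
F (MAX): max(0, 5) = 5
G (MAX): max(-2, -8) = -2
H (MAX): max(-4, 0) = 0
J (MAX): max(-3, -9) = -3
B (MIN): min(5, -2, 0, -3) = -3
root (MAX): max(3, -3) = 3

3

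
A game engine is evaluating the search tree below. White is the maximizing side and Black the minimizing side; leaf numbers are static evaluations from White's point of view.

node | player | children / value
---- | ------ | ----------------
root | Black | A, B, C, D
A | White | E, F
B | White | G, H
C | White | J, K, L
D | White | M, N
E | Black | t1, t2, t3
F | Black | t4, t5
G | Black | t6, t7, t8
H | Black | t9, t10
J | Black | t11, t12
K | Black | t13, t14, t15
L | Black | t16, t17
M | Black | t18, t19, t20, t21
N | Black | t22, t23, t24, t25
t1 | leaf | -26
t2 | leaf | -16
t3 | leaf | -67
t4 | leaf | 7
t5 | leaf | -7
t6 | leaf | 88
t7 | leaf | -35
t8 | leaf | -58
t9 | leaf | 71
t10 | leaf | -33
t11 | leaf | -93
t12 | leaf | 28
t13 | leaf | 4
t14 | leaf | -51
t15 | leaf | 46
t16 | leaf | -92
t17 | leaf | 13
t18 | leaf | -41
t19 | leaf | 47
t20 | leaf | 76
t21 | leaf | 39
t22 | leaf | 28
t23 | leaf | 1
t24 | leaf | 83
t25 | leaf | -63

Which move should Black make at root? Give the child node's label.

E (Black): min(-26, -16, -67) = -67
F (Black): min(7, -7) = -7
A (White): max(-67, -7) = -7
G (Black): min(88, -35, -58) = -58
H (Black): min(71, -33) = -33
B (White): max(-58, -33) = -33
J (Black): min(-93, 28) = -93
K (Black): min(4, -51, 46) = -51
L (Black): min(-92, 13) = -92
C (White): max(-93, -51, -92) = -51
M (Black): min(-41, 47, 76, 39) = -41
N (Black): min(28, 1, 83, -63) = -63
D (White): max(-41, -63) = -41
root (Black): min(-7, -33, -51, -41) = -51
Black at root wants the lowest of {A=-7, B=-33, C=-51, D=-41}, so chooses C.

C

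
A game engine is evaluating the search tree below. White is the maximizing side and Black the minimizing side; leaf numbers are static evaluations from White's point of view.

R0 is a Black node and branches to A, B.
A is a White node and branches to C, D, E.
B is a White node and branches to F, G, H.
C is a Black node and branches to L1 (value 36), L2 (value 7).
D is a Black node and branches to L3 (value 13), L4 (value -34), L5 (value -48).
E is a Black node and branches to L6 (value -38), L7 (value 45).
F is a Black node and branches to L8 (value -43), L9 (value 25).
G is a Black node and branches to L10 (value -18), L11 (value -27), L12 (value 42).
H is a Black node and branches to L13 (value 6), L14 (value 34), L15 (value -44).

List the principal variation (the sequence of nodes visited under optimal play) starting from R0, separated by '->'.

R0 -> B -> G -> L11

C (Black): min(36, 7) = 7
D (Black): min(13, -34, -48) = -48
E (Black): min(-38, 45) = -38
A (White): max(7, -48, -38) = 7
F (Black): min(-43, 25) = -43
G (Black): min(-18, -27, 42) = -27
H (Black): min(6, 34, -44) = -44
B (White): max(-43, -27, -44) = -27
R0 (Black): min(7, -27) = -27
At R0, Black picks B (lowest: -27).
At B, White picks G (highest: -27).
At G, Black picks L11 (lowest: -27).
Terminal value -27.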